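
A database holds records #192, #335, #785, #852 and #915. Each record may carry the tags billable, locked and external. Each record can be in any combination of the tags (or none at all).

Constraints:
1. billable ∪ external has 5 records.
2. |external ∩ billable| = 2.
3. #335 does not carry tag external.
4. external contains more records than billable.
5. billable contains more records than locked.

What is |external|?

4

From (3): #335 ∉ external.
Suppose #192 ∉ external: no assignment then satisfies all the clues, so #192 ∈ external.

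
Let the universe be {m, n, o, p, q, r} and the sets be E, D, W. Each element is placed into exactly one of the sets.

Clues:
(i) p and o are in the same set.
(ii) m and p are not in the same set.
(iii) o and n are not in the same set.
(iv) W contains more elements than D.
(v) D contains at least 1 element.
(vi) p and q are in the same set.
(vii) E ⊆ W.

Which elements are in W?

W = {o, p, q, r}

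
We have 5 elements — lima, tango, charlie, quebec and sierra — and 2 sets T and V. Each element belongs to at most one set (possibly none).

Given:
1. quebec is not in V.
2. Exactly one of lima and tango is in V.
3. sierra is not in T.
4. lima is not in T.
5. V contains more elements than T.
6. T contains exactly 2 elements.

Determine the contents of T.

T = {quebec, tango}

From (1): quebec ∉ V.
From (3): sierra ∉ T.
From (4): lima ∉ T.
Suppose tango ∉ T: no assignment then satisfies all the clues, so tango ∈ T.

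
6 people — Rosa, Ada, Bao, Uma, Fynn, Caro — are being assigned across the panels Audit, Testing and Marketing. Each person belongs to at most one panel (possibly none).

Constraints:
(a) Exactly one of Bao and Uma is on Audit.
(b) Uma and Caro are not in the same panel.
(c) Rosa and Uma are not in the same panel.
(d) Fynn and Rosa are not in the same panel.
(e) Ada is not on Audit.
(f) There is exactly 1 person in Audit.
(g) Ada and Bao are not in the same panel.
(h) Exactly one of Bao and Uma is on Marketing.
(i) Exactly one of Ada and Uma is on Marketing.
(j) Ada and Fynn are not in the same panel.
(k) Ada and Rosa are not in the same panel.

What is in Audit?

Audit = {Bao}

From (e): Ada ∉ Audit.
Suppose Rosa ∈ Audit: no assignment then satisfies all the clues, so Rosa ∉ Audit.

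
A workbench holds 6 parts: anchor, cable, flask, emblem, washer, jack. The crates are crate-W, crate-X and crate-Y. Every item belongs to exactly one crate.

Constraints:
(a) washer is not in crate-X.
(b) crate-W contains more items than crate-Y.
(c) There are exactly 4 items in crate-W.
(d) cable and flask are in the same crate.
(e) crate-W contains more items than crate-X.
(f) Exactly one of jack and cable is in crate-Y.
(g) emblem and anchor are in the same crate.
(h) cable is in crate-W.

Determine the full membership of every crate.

From (a): washer ∉ crate-X.
From (h): cable ∈ crate-W.
(d): flask matches cable: flask ∈ crate-W.
(f) (exactly one): jack ∈ crate-Y.
Suppose anchor ∉ crate-W: no assignment then satisfies all the clues, so anchor ∈ crate-W.

crate-W = {anchor, cable, emblem, flask}; crate-X = {}; crate-Y = {jack, washer}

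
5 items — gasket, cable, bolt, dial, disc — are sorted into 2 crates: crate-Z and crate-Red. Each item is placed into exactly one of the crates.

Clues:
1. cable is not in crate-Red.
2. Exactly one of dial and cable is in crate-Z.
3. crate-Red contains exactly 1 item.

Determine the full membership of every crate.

From (1): cable ∉ crate-Red.
Only one crate left: cable ∈ crate-Z.
(2) (exactly one): dial ∉ crate-Z.
Only one crate left: dial ∈ crate-Red.
(3): crate-Red already has 1, so the rest are out.
Only one crate left: gasket ∈ crate-Z.
Only one crate left: bolt ∈ crate-Z.
Only one crate left: disc ∈ crate-Z.

crate-Z = {bolt, cable, disc, gasket}; crate-Red = {dial}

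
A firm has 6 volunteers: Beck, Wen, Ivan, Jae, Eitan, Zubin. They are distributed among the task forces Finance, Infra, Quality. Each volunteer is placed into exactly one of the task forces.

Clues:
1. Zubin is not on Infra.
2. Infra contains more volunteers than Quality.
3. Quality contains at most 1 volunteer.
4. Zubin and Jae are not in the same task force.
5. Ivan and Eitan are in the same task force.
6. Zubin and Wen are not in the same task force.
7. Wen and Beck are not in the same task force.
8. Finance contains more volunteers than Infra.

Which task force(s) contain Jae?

From (1): Zubin ∉ Infra.
Suppose Jae ∈ Finance: no assignment then satisfies all the clues, so Jae ∉ Finance.

Jae: Infra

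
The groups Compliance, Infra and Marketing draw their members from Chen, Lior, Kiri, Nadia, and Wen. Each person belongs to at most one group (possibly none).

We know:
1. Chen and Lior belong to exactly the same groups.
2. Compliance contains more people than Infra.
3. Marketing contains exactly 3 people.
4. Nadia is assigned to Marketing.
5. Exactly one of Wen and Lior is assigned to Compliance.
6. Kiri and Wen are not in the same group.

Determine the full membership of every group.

Compliance = {Wen}; Infra = {}; Marketing = {Chen, Lior, Nadia}

From (4): Nadia ∈ Marketing.
Suppose Chen ∈ Compliance: no assignment then satisfies all the clues, so Chen ∉ Compliance.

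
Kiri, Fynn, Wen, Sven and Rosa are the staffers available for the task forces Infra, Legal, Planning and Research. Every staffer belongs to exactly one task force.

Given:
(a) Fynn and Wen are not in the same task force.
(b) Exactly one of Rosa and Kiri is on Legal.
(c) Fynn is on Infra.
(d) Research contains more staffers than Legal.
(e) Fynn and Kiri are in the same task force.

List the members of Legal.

From (c): Fynn ∈ Infra.
(a): Wen ∉ Infra.
(e): Kiri matches Fynn: Kiri ∈ Infra.
(b) (exactly one): Rosa ∈ Legal.
Suppose Wen ∈ Legal: no assignment then satisfies all the clues, so Wen ∉ Legal.

Legal = {Rosa}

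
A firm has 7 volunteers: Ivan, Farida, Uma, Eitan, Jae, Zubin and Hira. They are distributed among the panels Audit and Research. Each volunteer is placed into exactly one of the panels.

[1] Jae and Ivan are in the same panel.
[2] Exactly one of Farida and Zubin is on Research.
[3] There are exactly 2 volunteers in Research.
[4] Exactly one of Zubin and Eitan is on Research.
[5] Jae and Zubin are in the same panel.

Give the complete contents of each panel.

Audit = {Hira, Ivan, Jae, Uma, Zubin}; Research = {Eitan, Farida}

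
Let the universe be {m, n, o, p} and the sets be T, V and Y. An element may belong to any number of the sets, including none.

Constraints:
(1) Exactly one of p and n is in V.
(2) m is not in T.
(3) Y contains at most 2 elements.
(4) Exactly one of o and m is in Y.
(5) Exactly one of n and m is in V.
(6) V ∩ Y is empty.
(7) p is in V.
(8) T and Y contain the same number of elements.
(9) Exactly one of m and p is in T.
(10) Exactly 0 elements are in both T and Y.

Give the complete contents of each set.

From (2): m ∉ T.
From (7): p ∈ V.
(1) (exactly one): n ∉ V.
(5) (exactly one): m ∈ V.
(6) (disjoint): m ∉ Y.
(6) (disjoint): p ∉ Y.
(9) (exactly one): p ∈ T.
(4) (exactly one): o ∈ Y.
(6) (disjoint): o ∉ V.
Suppose n ∈ T: no assignment then satisfies all the clues, so n ∉ T.

T = {p}; V = {m, p}; Y = {o}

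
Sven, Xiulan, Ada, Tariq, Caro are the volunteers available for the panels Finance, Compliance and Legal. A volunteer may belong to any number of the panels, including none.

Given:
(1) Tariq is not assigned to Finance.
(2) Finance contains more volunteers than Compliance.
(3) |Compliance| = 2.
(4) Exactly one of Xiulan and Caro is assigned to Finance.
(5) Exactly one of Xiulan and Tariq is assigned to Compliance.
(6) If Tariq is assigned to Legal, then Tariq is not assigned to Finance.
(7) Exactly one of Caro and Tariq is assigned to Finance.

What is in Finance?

Finance = {Ada, Caro, Sven}

From (1): Tariq ∉ Finance.
(7) (exactly one): Caro ∈ Finance.
(4) (exactly one): Xiulan ∉ Finance.
Suppose Sven ∉ Finance: no assignment then satisfies all the clues, so Sven ∈ Finance.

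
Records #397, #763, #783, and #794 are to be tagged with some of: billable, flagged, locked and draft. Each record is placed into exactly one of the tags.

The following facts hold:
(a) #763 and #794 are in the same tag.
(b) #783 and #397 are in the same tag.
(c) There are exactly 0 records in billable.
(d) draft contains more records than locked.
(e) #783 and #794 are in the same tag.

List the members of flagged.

flagged = {}

(c): billable already has 0, so the rest are out.
Suppose #397 ∈ flagged: no assignment then satisfies all the clues, so #397 ∉ flagged.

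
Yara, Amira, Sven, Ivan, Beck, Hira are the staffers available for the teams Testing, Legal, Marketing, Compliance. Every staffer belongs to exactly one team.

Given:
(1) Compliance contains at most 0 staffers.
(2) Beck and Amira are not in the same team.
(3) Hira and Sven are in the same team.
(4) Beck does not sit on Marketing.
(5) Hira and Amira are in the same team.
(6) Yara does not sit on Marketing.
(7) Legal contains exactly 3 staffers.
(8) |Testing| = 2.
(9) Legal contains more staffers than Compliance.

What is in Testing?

Testing = {Beck, Yara}

From (4): Beck ∉ Marketing.
From (6): Yara ∉ Marketing.
(1): Compliance already has 0, so the rest are out.
Suppose Yara ∉ Testing: no assignment then satisfies all the clues, so Yara ∈ Testing.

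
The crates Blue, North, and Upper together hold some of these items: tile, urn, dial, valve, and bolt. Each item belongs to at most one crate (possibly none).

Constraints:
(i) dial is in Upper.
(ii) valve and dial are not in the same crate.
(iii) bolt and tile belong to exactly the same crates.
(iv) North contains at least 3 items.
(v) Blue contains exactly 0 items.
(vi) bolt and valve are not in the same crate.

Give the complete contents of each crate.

From (i): dial ∈ Upper.
(ii): valve ∉ Upper.
(v): Blue already has 0, so the rest are out.
Suppose tile ∉ North: no assignment then satisfies all the clues, so tile ∈ North.

Blue = {}; North = {bolt, tile, urn}; Upper = {dial}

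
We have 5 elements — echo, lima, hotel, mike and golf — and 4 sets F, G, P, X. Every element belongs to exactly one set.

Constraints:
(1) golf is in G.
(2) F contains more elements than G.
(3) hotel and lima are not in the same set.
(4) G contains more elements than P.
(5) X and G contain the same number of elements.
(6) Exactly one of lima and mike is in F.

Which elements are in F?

F = {echo, hotel, mike}

From (1): golf ∈ G.
Suppose echo ∉ F: no assignment then satisfies all the clues, so echo ∈ F.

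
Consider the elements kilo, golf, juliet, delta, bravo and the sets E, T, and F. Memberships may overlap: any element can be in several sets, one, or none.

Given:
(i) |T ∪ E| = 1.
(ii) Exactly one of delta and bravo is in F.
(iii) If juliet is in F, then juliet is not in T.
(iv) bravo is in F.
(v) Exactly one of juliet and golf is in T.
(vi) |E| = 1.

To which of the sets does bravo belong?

bravo: F

From (iv): bravo ∈ F.
(ii) (exactly one): delta ∉ F.
Suppose bravo ∈ E: no assignment then satisfies all the clues, so bravo ∉ E.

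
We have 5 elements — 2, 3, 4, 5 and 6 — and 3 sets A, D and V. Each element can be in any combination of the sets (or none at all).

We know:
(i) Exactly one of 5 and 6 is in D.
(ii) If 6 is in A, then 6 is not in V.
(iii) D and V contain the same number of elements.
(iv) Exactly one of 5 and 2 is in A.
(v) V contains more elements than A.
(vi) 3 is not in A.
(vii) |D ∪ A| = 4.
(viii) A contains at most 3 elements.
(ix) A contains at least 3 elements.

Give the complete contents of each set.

A = {2, 4, 6}; D = {2, 3, 4, 6}; V = {2, 3, 4, 5}

From (vi): 3 ∉ A.
Suppose 2 ∉ A: no assignment then satisfies all the clues, so 2 ∈ A.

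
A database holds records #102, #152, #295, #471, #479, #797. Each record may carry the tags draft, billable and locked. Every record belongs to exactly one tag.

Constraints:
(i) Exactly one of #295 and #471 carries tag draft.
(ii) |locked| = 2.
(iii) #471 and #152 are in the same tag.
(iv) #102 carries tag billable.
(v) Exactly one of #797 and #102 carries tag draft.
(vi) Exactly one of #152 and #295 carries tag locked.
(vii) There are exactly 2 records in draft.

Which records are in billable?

billable = {#102, #479}

From (iv): #102 ∈ billable.
(v) (exactly one): #797 ∈ draft.
Suppose #152 ∈ billable: no assignment then satisfies all the clues, so #152 ∉ billable.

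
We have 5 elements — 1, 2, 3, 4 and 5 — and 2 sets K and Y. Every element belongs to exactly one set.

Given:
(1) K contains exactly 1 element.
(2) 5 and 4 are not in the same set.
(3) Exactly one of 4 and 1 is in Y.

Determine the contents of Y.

Y = {1, 2, 3, 5}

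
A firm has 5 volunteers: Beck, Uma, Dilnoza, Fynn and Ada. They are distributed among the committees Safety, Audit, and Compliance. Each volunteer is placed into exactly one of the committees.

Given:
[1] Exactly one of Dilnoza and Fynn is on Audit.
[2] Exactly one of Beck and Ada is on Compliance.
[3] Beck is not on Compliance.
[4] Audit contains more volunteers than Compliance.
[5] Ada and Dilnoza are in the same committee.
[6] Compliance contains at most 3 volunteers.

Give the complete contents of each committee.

Safety = {}; Audit = {Beck, Fynn, Uma}; Compliance = {Ada, Dilnoza}

From (3): Beck ∉ Compliance.
(2) (exactly one): Ada ∈ Compliance.
(5): Dilnoza matches Ada: Dilnoza ∉ Safety.
(5): Dilnoza matches Ada: Dilnoza ∉ Audit.
(5): Dilnoza matches Ada: Dilnoza ∈ Compliance.
(1) (exactly one): Fynn ∈ Audit.
Suppose Beck ∈ Safety: no assignment then satisfies all the clues, so Beck ∉ Safety.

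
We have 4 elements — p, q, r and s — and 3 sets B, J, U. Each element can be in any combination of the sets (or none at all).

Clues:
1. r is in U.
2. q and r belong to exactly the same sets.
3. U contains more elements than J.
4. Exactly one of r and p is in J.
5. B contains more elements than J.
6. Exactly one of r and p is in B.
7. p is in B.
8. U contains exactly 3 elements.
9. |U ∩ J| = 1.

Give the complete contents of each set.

From (1): r ∈ U.
From (7): p ∈ B.
(2): q matches r: q ∈ U.
(6) (exactly one): r ∉ B.
(2): q matches r: q ∉ B.
Suppose p ∉ J: no assignment then satisfies all the clues, so p ∈ J.

B = {p, s}; J = {p}; U = {p, q, r}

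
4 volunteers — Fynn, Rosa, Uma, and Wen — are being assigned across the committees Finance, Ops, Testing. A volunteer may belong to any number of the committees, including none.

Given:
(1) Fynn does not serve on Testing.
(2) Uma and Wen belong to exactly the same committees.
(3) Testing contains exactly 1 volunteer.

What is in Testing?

Testing = {Rosa}

From (1): Fynn ∉ Testing.
Suppose Rosa ∉ Testing: no assignment then satisfies all the clues, so Rosa ∈ Testing.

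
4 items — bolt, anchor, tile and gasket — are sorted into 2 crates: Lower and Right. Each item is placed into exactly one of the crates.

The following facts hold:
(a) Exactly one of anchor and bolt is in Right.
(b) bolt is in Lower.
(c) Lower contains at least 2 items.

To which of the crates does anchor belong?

From (b): bolt ∈ Lower.
(a) (exactly one): anchor ∈ Right.

anchor: Right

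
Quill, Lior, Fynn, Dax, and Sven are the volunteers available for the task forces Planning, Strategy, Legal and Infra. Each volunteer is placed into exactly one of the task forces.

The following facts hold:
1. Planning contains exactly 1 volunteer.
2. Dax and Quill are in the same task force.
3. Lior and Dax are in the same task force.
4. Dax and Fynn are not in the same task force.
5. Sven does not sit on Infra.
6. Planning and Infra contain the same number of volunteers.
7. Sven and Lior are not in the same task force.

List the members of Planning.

Planning = {Sven}

From (5): Sven ∉ Infra.
Suppose Quill ∈ Planning: no assignment then satisfies all the clues, so Quill ∉ Planning.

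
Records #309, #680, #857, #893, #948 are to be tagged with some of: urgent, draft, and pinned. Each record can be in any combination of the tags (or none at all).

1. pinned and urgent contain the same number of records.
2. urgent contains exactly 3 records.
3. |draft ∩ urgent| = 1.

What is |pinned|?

3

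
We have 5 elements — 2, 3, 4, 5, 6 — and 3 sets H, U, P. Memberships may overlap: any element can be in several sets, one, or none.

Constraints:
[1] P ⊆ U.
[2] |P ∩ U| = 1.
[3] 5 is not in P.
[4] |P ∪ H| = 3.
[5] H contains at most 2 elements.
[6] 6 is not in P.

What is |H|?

2

From (3): 5 ∉ P.
From (6): 6 ∉ P.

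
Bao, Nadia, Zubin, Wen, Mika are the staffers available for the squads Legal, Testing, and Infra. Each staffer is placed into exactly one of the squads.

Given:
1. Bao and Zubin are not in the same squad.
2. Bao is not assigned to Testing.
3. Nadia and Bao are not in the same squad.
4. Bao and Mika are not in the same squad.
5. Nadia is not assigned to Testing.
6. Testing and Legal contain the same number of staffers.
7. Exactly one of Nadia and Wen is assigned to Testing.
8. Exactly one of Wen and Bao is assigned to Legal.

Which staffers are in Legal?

Legal = {Bao}

From (2): Bao ∉ Testing.
From (5): Nadia ∉ Testing.
(7) (exactly one): Wen ∈ Testing.
(8) (exactly one): Bao ∈ Legal.
(1): Zubin ∉ Legal.
(3): Nadia ∉ Legal.
(4): Mika ∉ Legal.
Only one squad left: Nadia ∈ Infra.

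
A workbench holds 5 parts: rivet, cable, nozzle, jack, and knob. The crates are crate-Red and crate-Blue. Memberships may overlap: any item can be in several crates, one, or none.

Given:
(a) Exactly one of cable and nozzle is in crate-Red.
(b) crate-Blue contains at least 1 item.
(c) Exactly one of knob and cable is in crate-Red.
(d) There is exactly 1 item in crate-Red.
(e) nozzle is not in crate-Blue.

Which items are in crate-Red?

crate-Red = {cable}

From (e): nozzle ∉ crate-Blue.
Suppose rivet ∈ crate-Red: no assignment then satisfies all the clues, so rivet ∉ crate-Red.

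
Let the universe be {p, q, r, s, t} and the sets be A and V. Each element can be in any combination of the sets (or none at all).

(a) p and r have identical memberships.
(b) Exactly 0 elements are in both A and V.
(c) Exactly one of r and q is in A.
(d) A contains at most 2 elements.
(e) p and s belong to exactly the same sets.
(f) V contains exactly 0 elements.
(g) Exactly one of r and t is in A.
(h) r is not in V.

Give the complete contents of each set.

From (h): r ∉ V.
(a): p matches r: p ∉ V.
(e): s matches p: s ∉ V.
(f): V already has 0, so the rest are out.
Suppose p ∈ A: no assignment then satisfies all the clues, so p ∉ A.

A = {q, t}; V = {}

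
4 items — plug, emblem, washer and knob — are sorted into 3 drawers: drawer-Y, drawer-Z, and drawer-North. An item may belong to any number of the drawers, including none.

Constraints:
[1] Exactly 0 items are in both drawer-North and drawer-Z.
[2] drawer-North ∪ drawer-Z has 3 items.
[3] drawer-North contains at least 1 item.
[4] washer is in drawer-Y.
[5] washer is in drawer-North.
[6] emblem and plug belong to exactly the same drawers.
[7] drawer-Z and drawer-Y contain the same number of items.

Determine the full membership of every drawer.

drawer-Y = {knob, washer}; drawer-Z = {emblem, plug}; drawer-North = {washer}

From (4): washer ∈ drawer-Y.
From (5): washer ∈ drawer-North.
Suppose plug ∈ drawer-Y: no assignment then satisfies all the clues, so plug ∉ drawer-Y.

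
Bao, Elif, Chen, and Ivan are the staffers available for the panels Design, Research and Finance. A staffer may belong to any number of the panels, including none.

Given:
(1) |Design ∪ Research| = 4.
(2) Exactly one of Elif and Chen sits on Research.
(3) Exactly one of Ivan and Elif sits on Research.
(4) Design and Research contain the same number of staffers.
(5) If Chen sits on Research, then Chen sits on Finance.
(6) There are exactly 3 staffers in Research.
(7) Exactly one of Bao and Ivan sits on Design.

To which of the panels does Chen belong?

Chen: Design, Finance, Research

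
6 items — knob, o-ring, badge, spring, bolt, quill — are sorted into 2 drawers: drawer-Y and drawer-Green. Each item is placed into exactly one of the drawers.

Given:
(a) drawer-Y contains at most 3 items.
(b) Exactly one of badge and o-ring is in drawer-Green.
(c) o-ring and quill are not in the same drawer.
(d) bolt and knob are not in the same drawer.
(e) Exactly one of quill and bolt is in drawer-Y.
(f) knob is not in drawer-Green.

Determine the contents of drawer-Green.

drawer-Green = {bolt, o-ring, spring}

From (f): knob ∉ drawer-Green.
Only one drawer left: knob ∈ drawer-Y.
(d): bolt ∉ drawer-Y.
(e) (exactly one): quill ∈ drawer-Y.
Only one drawer left: bolt ∈ drawer-Green.
(c): o-ring ∉ drawer-Y.
Only one drawer left: o-ring ∈ drawer-Green.
(b) (exactly one): badge ∉ drawer-Green.
Only one drawer left: badge ∈ drawer-Y.
(a): drawer-Y already has 3, so the rest are out.
Only one drawer left: spring ∈ drawer-Green.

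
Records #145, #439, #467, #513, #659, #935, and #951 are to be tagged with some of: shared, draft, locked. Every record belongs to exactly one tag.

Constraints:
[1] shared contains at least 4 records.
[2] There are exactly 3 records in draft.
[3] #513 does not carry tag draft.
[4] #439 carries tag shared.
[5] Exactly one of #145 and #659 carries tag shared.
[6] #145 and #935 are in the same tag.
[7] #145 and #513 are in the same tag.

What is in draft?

draft = {#467, #659, #951}

From (3): #513 ∉ draft.
From (4): #439 ∈ shared.
(7): #145 matches #513: #145 ∉ draft.
(6): #935 matches #145: #935 ∉ draft.
(2): only 3 candidates remain for draft, so all are in.
(5) (exactly one): #145 ∈ shared.
(6): #935 matches #145: #935 ∈ shared.
(7): #513 matches #145: #513 ∈ shared.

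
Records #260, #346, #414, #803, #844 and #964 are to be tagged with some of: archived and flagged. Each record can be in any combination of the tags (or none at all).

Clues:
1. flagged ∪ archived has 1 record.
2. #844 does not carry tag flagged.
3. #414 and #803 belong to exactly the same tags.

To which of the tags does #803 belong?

From (2): #844 ∉ flagged.
Suppose #803 ∈ archived: no assignment then satisfies all the clues, so #803 ∉ archived.

#803: none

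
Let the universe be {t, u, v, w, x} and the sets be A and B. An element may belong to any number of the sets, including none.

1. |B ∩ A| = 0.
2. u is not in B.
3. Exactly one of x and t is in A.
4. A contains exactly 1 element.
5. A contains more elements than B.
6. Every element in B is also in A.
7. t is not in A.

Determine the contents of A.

From (2): u ∉ B.
From (7): t ∉ A.
(3) (exactly one): x ∈ A.
(4): A already has 1, so the rest are out.
(6) contrapositive: t ∉ B.
(6) contrapositive: v ∉ B.
(6) contrapositive: w ∉ B.

A = {x}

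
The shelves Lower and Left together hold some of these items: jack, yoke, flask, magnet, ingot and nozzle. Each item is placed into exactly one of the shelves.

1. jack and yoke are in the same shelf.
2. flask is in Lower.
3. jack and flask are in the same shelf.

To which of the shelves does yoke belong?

From (2): flask ∈ Lower.
(3): jack matches flask: jack ∈ Lower.
(1): yoke matches jack: yoke ∈ Lower.

yoke: Lower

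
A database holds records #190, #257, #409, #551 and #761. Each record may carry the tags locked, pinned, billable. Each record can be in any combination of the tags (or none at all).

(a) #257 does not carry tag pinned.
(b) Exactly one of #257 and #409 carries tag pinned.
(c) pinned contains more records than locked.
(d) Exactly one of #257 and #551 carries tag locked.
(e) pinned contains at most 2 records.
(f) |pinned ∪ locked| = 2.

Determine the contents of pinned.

pinned = {#409, #551}

From (a): #257 ∉ pinned.
(b) (exactly one): #409 ∈ pinned.
Suppose #190 ∈ pinned: no assignment then satisfies all the clues, so #190 ∉ pinned.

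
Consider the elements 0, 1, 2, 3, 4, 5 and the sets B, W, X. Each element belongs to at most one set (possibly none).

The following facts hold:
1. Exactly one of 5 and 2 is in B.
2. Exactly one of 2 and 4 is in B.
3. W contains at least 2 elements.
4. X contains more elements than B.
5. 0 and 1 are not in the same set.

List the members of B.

B = {2}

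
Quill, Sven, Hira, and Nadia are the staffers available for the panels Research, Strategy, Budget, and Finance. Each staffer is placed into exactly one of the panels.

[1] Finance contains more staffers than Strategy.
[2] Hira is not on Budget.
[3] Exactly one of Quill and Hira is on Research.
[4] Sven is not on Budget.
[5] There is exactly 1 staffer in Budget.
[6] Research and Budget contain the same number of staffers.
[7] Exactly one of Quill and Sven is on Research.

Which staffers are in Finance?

Finance = {Hira, Sven}

From (2): Hira ∉ Budget.
From (4): Sven ∉ Budget.
Suppose Quill ∈ Finance: no assignment then satisfies all the clues, so Quill ∉ Finance.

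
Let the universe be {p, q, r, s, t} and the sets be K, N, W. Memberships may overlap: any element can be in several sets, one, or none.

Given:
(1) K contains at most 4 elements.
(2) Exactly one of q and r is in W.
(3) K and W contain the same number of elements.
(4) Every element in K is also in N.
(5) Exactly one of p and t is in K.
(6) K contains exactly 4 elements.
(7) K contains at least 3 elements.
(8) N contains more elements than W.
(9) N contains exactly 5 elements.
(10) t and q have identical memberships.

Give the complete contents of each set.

K = {q, r, s, t}; N = {p, q, r, s, t}; W = {p, q, s, t}

(9): only 5 candidates remain for N, so all are in.
Suppose p ∈ K: no assignment then satisfies all the clues, so p ∉ K.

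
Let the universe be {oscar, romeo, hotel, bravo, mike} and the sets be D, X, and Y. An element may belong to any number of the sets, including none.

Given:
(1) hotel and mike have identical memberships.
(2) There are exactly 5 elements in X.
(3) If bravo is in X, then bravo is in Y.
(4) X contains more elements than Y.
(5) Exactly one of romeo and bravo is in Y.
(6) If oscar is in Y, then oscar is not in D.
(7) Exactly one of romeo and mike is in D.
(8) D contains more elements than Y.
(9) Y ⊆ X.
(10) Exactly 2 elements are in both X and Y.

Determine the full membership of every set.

D = {bravo, hotel, mike}; X = {bravo, hotel, mike, oscar, romeo}; Y = {bravo, oscar}

(2): only 5 candidates remain for X, so all are in.
(3): bravo ∈ Y.
(5) (exactly one): romeo ∉ Y.
Suppose oscar ∈ D: no assignment then satisfies all the clues, so oscar ∉ D.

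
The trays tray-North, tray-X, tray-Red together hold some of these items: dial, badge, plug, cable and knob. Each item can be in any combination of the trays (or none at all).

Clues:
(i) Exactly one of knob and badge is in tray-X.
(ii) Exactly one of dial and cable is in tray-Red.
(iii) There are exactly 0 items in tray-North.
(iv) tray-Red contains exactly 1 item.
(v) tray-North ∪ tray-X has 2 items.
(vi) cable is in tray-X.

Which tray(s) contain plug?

plug: none

From (vi): cable ∈ tray-X.
(iii): tray-North already has 0, so the rest are out.
Suppose plug ∈ tray-X: no assignment then satisfies all the clues, so plug ∉ tray-X.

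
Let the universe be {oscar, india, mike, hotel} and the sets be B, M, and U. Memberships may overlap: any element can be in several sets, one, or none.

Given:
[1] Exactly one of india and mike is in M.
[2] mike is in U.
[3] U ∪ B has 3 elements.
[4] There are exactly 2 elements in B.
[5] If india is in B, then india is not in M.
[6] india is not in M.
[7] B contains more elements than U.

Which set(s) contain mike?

mike: M, U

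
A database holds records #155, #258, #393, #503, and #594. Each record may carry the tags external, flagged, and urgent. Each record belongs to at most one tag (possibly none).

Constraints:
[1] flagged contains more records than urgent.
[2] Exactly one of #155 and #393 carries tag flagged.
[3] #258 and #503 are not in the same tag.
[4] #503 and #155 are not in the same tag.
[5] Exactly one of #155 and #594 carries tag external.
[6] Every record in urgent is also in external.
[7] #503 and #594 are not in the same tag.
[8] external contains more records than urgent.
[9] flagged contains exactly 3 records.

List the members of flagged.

flagged = {#258, #393, #594}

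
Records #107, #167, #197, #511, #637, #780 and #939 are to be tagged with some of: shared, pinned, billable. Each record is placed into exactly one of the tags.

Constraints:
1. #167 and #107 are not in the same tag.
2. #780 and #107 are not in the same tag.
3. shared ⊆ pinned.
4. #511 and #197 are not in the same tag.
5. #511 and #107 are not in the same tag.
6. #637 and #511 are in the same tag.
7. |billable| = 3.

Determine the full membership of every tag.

shared = {}; pinned = {#167, #511, #637, #780}; billable = {#107, #197, #939}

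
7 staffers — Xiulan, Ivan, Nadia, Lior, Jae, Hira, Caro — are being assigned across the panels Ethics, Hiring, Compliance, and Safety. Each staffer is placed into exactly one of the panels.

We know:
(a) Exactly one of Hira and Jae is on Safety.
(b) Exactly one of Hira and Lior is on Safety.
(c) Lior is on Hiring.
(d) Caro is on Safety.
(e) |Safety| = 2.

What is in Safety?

Safety = {Caro, Hira}

From (c): Lior ∈ Hiring.
From (d): Caro ∈ Safety.
(b) (exactly one): Hira ∈ Safety.
(e): Safety already has 2, so the rest are out.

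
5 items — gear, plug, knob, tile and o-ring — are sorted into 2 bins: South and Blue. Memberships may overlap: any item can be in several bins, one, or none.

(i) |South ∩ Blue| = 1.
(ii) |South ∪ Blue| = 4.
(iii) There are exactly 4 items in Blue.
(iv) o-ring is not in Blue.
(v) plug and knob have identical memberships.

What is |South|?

1

From (iv): o-ring ∉ Blue.
(iii): only 4 candidates remain for Blue, so all are in.
Suppose plug ∈ South: no assignment then satisfies all the clues, so plug ∉ South.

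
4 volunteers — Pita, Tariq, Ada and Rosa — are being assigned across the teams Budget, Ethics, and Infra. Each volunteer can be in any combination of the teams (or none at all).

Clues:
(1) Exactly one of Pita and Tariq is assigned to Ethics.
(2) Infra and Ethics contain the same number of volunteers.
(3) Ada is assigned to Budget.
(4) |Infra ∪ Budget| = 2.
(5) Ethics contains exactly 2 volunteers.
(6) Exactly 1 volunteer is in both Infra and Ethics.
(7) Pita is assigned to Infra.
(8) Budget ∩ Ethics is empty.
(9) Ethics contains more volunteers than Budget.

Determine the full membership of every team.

Budget = {Ada}; Ethics = {Pita, Rosa}; Infra = {Ada, Pita}

From (3): Ada ∈ Budget.
From (7): Pita ∈ Infra.
(8) (disjoint): Ada ∉ Ethics.
Suppose Pita ∈ Budget: no assignment then satisfies all the clues, so Pita ∉ Budget.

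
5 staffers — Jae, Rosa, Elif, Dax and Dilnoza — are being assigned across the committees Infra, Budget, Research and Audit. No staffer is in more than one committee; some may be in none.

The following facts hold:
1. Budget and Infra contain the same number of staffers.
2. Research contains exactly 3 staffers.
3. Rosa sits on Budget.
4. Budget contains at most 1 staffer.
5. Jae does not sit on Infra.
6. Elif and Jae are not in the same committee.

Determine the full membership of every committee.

From (3): Rosa ∈ Budget.
From (5): Jae ∉ Infra.
(4): Budget already has 1, so the rest are out.
Suppose Jae ∉ Research: no assignment then satisfies all the clues, so Jae ∈ Research.

Infra = {Elif}; Budget = {Rosa}; Research = {Dax, Dilnoza, Jae}; Audit = {}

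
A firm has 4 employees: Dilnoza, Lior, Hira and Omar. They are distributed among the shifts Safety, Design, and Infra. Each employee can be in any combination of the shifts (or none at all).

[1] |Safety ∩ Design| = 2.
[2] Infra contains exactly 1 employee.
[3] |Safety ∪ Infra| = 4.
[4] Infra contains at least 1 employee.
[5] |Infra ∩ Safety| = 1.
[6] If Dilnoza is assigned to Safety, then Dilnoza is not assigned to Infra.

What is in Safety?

Safety = {Dilnoza, Hira, Lior, Omar}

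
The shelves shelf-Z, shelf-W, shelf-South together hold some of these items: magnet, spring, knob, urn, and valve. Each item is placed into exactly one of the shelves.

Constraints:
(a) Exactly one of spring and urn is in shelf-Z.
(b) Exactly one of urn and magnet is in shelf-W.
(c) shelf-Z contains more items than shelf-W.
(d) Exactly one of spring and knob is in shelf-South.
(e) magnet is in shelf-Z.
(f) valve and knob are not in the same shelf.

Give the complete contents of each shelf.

shelf-Z = {magnet, spring, valve}; shelf-W = {urn}; shelf-South = {knob}

From (e): magnet ∈ shelf-Z.
(b) (exactly one): urn ∈ shelf-W.
(a) (exactly one): spring ∈ shelf-Z.
(d) (exactly one): knob ∈ shelf-South.
(f): valve ∉ shelf-South.
Suppose valve ∉ shelf-Z: no assignment then satisfies all the clues, so valve ∈ shelf-Z.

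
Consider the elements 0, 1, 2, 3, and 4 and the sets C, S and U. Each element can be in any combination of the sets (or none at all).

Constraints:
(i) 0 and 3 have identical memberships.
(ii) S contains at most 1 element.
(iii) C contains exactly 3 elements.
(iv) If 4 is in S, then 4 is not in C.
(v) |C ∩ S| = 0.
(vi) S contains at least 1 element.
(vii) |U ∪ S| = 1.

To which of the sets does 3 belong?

3: C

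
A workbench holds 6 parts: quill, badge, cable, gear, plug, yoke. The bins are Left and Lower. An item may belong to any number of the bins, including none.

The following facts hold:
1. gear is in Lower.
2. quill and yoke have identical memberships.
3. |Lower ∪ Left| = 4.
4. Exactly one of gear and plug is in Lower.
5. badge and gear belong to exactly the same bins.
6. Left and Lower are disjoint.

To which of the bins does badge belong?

badge: Lower

From (1): gear ∈ Lower.
(4) (exactly one): plug ∉ Lower.
(5): badge matches gear: badge ∈ Lower.
(6) (disjoint): badge ∉ Left.
(6) (disjoint): gear ∉ Left.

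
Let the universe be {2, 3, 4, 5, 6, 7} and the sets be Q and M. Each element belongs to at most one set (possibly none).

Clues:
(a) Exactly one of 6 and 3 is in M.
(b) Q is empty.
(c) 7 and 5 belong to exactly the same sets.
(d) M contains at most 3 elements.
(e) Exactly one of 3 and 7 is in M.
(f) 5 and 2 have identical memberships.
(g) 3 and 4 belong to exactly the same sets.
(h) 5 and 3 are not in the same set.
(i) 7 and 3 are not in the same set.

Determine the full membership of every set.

Q = {}; M = {3, 4}

(b): Q already has 0, so the rest are out.
Suppose 2 ∈ M: no assignment then satisfies all the clues, so 2 ∉ M.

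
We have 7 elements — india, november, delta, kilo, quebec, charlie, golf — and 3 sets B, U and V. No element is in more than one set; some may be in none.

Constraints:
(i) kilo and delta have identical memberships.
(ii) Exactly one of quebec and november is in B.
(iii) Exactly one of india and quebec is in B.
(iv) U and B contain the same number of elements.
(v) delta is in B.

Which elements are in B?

B = {delta, kilo, quebec}

From (v): delta ∈ B.
(i): kilo matches delta: kilo ∈ B.
Suppose india ∈ B: no assignment then satisfies all the clues, so india ∉ B.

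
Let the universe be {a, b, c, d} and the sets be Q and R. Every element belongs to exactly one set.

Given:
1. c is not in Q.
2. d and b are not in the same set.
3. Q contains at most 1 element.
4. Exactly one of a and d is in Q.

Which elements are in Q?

From (1): c ∉ Q.
Only one set left: c ∈ R.
Suppose a ∈ Q: no assignment then satisfies all the clues, so a ∉ Q.

Q = {d}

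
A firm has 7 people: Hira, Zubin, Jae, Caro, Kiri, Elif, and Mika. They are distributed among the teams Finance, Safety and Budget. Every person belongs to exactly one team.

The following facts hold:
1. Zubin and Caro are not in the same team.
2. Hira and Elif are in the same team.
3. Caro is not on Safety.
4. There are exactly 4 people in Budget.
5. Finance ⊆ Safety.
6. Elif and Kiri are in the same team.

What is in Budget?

Budget = {Caro, Elif, Hira, Kiri}

From (3): Caro ∉ Safety.
(5) contrapositive: Caro ∉ Finance.
Only one team left: Caro ∈ Budget.
(1): Zubin ∉ Budget.
Suppose Hira ∉ Budget: no assignment then satisfies all the clues, so Hira ∈ Budget.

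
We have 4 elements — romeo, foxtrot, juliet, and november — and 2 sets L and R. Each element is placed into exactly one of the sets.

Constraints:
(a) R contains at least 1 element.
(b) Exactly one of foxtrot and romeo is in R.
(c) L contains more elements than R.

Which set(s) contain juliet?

juliet: L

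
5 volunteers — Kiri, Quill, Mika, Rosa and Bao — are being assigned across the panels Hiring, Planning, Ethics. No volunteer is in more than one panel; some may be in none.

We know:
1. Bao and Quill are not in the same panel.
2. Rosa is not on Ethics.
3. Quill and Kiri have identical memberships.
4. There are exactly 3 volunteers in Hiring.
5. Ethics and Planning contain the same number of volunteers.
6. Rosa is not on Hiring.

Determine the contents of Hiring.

Hiring = {Kiri, Mika, Quill}

From (2): Rosa ∉ Ethics.
From (6): Rosa ∉ Hiring.
Suppose Kiri ∉ Hiring: no assignment then satisfies all the clues, so Kiri ∈ Hiring.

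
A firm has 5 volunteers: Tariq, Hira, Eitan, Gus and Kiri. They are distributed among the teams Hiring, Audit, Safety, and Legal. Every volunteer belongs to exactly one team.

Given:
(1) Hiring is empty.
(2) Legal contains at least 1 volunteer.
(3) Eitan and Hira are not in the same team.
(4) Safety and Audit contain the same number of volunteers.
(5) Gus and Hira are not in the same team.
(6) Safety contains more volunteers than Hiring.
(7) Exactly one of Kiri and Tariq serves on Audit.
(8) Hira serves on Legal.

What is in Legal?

Legal = {Hira}

From (8): Hira ∈ Legal.
(1): Hiring already has 0, so the rest are out.
(3): Eitan ∉ Legal.
(5): Gus ∉ Legal.
Suppose Tariq ∈ Legal: no assignment then satisfies all the clues, so Tariq ∉ Legal.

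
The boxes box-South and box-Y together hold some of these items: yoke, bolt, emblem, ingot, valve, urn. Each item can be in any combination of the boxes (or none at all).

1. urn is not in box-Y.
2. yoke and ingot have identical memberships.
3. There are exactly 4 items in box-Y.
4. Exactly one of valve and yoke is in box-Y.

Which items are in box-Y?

box-Y = {bolt, emblem, ingot, yoke}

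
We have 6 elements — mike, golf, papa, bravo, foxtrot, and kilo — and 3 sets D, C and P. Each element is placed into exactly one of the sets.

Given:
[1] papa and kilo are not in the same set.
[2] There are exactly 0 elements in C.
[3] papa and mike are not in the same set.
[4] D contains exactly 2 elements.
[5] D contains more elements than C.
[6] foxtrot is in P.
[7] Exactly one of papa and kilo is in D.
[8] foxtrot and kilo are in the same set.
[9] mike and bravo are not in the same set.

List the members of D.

From (6): foxtrot ∈ P.
(2): C already has 0, so the rest are out.
(8): kilo matches foxtrot: kilo ∉ D.
(8): kilo matches foxtrot: kilo ∈ P.
(1): papa ∉ P.
(7) (exactly one): papa ∈ D.
(3): mike ∉ D.
Only one set left: mike ∈ P.
(9): bravo ∉ P.
Only one set left: bravo ∈ D.
(4): D already has 2, so the rest are out.
Only one set left: golf ∈ P.

D = {bravo, papa}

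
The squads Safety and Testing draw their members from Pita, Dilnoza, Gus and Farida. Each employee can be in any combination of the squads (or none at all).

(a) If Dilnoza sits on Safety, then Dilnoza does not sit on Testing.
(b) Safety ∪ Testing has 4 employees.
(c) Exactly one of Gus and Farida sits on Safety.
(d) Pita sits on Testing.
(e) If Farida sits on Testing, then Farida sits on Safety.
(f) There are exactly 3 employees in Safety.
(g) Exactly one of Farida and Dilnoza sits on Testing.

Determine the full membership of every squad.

Safety = {Dilnoza, Farida, Pita}; Testing = {Farida, Gus, Pita}

From (d): Pita ∈ Testing.
Suppose Pita ∉ Safety: no assignment then satisfies all the clues, so Pita ∈ Safety.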